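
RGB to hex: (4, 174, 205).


R = 4 → 04 (hex)
G = 174 → AE (hex)
B = 205 → CD (hex)
Hex = #04AECD


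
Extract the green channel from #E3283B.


Color: #E3283B
R = E3 = 227
G = 28 = 40
B = 3B = 59
Green = 40


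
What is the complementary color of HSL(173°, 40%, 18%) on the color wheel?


Complement = opposite side of color wheel = hue + 180°
H' = (173 + 180) mod 360 = 353°
S and L unchanged.
= HSL(353°, 40%, 18%)


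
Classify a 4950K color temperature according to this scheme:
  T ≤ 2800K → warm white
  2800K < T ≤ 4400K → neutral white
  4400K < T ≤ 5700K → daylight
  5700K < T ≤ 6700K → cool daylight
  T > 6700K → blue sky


Temperature: 4950K
4400K < 4950K ≤ 5700K → daylight
Classification: daylight


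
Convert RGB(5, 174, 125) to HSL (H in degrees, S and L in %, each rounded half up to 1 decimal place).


Normalize: R'=5/255≈0.0196, G'=174/255≈0.6824, B'=125/255≈0.4902
Max=174/255, Min=5/255, Δ=Max-Min=169/255
L = (Max+Min)/2 = (174+5)/510 = 179/510 = 0.35098… → L = 35.1%
L ≤ 0.5 → S = Δ/(Max+Min) = 169/(174+5) = 169/179 = 0.94413… → S = 94.4%
(the 1/255 factors cancel in S and H, so raw channel differences can be used)
Max is G' → H = 60 × ((B-R)/Δ + 2) = 60 × ((125-5)/169 + 2)
  120/169 + 2 = 0.7100… + 2 = 2.7100…
  H = 60 × 2.7100… = 162.603…° → H = 162.6°
= HSL(162.6°, 94.4%, 35.1%)


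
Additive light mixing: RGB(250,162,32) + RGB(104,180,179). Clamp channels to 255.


Additive: each channel = min(255, C₁+C₂)
R: 250+104 = 354 → 255
G: 162+180 = 342 → 255
B: 32+179 = 211 → 211
= RGB(255, 255, 211)


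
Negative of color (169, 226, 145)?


Invert: (255-R, 255-G, 255-B)
R: 255-169 = 86
G: 255-226 = 29
B: 255-145 = 110
= RGB(86, 29, 110)


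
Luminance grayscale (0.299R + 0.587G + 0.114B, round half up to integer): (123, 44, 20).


Gray = 0.299×R + 0.587×G + 0.114×B
Gray = 0.299×123 + 0.587×44 + 0.114×20
Gray = 36.777 + 25.828 + 2.280
Gray = 64.885 → round half up → 65
Gray = 65


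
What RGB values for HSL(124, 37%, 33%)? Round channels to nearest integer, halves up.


H=124°, S=0.37, L=0.33
C = (1-|2L-1|)×S = (1-|-0.34|)×0.37 = 0.2442
H' = H/60 = 124/60 ≈ 2.0667; X = C×(1-|H' mod 2 - 1|) = 0.01628
m = L - C/2 = 0.33 - 0.1221 = 0.2079
Sector ⌊H'⌋ = 2 → (R',G',B') = (0.0, 0.2442, 0.01628)
RGB = ((R'+m)×255, (G'+m)×255, (B'+m)×255) = (53.0145, 115.2855, 57.1659)
Round half up → RGB(53, 115, 57)


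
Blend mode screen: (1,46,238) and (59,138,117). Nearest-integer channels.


Screen: C = 255 - (255-A)×(255-B)/255, rounded to nearest integer
R: 255 - (255-1)×(255-59)/255 = 255 - 49784/255 ≈ 255 - 195.231 = 59.769 → 60
G: 255 - (255-46)×(255-138)/255 = 255 - 24453/255 ≈ 255 - 95.894 = 159.106 → 159
B: 255 - (255-238)×(255-117)/255 = 255 - 2346/255 ≈ 255 - 9.200 = 245.800 → 246
= RGB(60, 159, 246)


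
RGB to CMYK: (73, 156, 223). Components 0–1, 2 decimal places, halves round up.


R'=73/255≈0.2863, G'=156/255≈0.6118, B'=223/255≈0.8745
K = 1 - max(R',G',B') = 1 - 223/255 = 32/255 = 0.12549… → 0.13
(1-R'-K)/(1-K) simplifies to (max-R)/max with max = 223:
C = (223-73)/223 = 150/223 = 0.67264… → 0.67
M = (223-156)/223 = 67/223 = 0.30044… → 0.30
Y = (223-223)/223 = 0/223 = 0 → 0.00
= CMYK(0.67, 0.30, 0.00, 0.13)


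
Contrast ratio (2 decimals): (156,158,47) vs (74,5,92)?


Linearize each sRGB channel c=v/255: c/12.92 if c ≤ 0.04045 else ((c+0.055)/1.055)^2.4
L = 0.2126×R_lin + 0.7152×G_lin + 0.0722×B_lin
Color 1 (156,158,47):
  R=156: 156/255≈0.6118 > 0.04045 → ((0.6118+0.055)/1.055)^2.4 ≈ 0.33245
  G=158: 158/255≈0.6196 > 0.04045 → ((0.6196+0.055)/1.055)^2.4 ≈ 0.34191
  B=47: 47/255≈0.1843 > 0.04045 → ((0.1843+0.055)/1.055)^2.4 ≈ 0.02843
  L1 = 0.2126×0.33245 + 0.7152×0.34191 + 0.0722×0.02843 ≈ 0.31727
Color 2 (74,5,92):
  R=74: 74/255≈0.2902 > 0.04045 → ((0.2902+0.055)/1.055)^2.4 ≈ 0.06848
  G=5: 5/255≈0.0196 ≤ 0.04045 → 0.0196/12.92 ≈ 0.00152
  B=92: 92/255≈0.3608 > 0.04045 → ((0.3608+0.055)/1.055)^2.4 ≈ 0.10702
  L2 = 0.2126×0.06848 + 0.7152×0.00152 + 0.0722×0.10702 ≈ 0.02337
Lighter = 0.31727, Darker = 0.02337
Ratio = (L_lighter + 0.05) / (L_darker + 0.05)
Ratio = (0.31727 + 0.05) / (0.02337 + 0.05) = 0.36727 / 0.07337 ≈ 5.0056
Ratio ≈ 5.01:1


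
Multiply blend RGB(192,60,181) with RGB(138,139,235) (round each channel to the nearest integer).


Multiply: C = A×B/255, rounded to nearest integer
R: 192×138/255 = 26496/255 ≈ 103.906 → 104
G: 60×139/255 = 8340/255 ≈ 32.706 → 33
B: 181×235/255 = 42535/255 ≈ 166.804 → 167
= RGB(104, 33, 167)


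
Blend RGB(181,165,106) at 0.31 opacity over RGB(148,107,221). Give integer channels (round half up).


C = α×F + (1-α)×B, with 1-α = 0.69
R: 0.31×181 + 0.69×148 = 56.11 + 102.12 = 158.23 → 158
G: 0.31×165 + 0.69×107 = 51.15 + 73.83 = 124.98 → 125
B: 0.31×106 + 0.69×221 = 32.86 + 152.49 = 185.35 → 185
= RGB(158, 125, 185)


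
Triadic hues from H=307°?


Triadic: equally spaced at 120° intervals
H1 = 307°
H2 = (307 + 120) mod 360 = 67°
H3 = (307 + 240) mod 360 = 187°
Triadic = 307°, 67°, 187°


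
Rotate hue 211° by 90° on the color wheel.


New hue = (H + rotation) mod 360
New hue = (211 + 90) mod 360
= 301 mod 360
= 301°


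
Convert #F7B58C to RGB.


F7 → 247 (R)
B5 → 181 (G)
8C → 140 (B)
= RGB(247, 181, 140)


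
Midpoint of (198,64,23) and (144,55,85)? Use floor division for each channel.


Midpoint: each channel = ⌊(C₁+C₂)/2⌋
R: ⌊(198+144)/2⌋ = 171
G: ⌊(64+55)/2⌋ = 59
B: ⌊(23+85)/2⌋ = 54
= RGB(171, 59, 54)


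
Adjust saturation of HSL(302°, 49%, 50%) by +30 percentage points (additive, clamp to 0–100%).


Original S = 49%
Adjustment = +30 percentage points
New S = 49 + (30) = 79
Clamp to [0, 100] → 79
= HSL(302°, 79%, 50%)


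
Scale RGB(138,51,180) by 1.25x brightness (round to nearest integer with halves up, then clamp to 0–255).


Multiply each channel by 1.25, round half up, clamp to [0, 255]
R: 138×1.25 = 172.5 → round → 173
G: 51×1.25 = 63.75 → round → 64
B: 180×1.25 = 225
= RGB(173, 64, 225)


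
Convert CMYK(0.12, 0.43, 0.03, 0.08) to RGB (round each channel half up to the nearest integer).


R = 255 × (1-C) × (1-K) = 255 × 0.88 × 0.92 = 206.448 → 206
G = 255 × (1-M) × (1-K) = 255 × 0.57 × 0.92 = 133.722 → 134
B = 255 × (1-Y) × (1-K) = 255 × 0.97 × 0.92 = 227.562 → 228
= RGB(206, 134, 228)


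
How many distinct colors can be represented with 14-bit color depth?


Colors = 2^bits = 2^14
= 16,384 colors


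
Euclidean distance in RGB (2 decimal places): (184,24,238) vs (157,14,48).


d = √[(R₁-R₂)² + (G₁-G₂)² + (B₁-B₂)²]
d = √[(184-157)² + (24-14)² + (238-48)²]
d = √[729 + 100 + 36100]
d = √36929
d ≈ 192.17


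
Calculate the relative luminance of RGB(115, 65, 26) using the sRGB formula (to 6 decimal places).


Linearize each channel (sRGB transfer function): c = v/255; c_lin = c/12.92 if c ≤ 0.04045, else ((c+0.055)/1.055)^2.4
  R: 115/255 ≈ 0.450980 > 0.04045 → ((0.450980+0.055)/1.055)^2.4 ≈ 0.171441
  G: 65/255 ≈ 0.254902 > 0.04045 → ((0.254902+0.055)/1.055)^2.4 ≈ 0.052861
  B: 26/255 ≈ 0.101961 > 0.04045 → ((0.101961+0.055)/1.055)^2.4 ≈ 0.010330
R_lin = 0.171441, G_lin = 0.052861, B_lin = 0.010330
L = 0.2126×R + 0.7152×G + 0.0722×B
L = 0.2126×0.171441 + 0.7152×0.052861 + 0.0722×0.010330
L ≈ 0.075000


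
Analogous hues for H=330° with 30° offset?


Base hue: 330°
Left analog: (330 - 30) mod 360 = 300°
Right analog: (330 + 30) mod 360 = 0°
Analogous hues = 300° and 0°


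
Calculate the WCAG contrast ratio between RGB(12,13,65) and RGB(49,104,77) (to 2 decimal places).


Linearize each sRGB channel c=v/255: c/12.92 if c ≤ 0.04045 else ((c+0.055)/1.055)^2.4
L = 0.2126×R_lin + 0.7152×G_lin + 0.0722×B_lin
Color 1 (12,13,65):
  R=12: 12/255≈0.0471 > 0.04045 → ((0.0471+0.055)/1.055)^2.4 ≈ 0.00368
  G=13: 13/255≈0.0510 > 0.04045 → ((0.0510+0.055)/1.055)^2.4 ≈ 0.00402
  B=65: 65/255≈0.2549 > 0.04045 → ((0.2549+0.055)/1.055)^2.4 ≈ 0.05286
  L1 = 0.2126×0.00368 + 0.7152×0.00402 + 0.0722×0.05286 ≈ 0.00748
Color 2 (49,104,77):
  R=49: 49/255≈0.1922 > 0.04045 → ((0.1922+0.055)/1.055)^2.4 ≈ 0.03071
  G=104: 104/255≈0.4078 > 0.04045 → ((0.4078+0.055)/1.055)^2.4 ≈ 0.13843
  B=77: 77/255≈0.3020 > 0.04045 → ((0.3020+0.055)/1.055)^2.4 ≈ 0.07421
  L2 = 0.2126×0.03071 + 0.7152×0.13843 + 0.0722×0.07421 ≈ 0.11089
Lighter = 0.11089, Darker = 0.00748
Ratio = (L_lighter + 0.05) / (L_darker + 0.05)
Ratio = (0.11089 + 0.05) / (0.00748 + 0.05) = 0.16089 / 0.05748 ≈ 2.7993
Ratio ≈ 2.80:1


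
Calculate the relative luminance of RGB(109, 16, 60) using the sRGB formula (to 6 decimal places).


Linearize each channel (sRGB transfer function): c = v/255; c_lin = c/12.92 if c ≤ 0.04045, else ((c+0.055)/1.055)^2.4
  R: 109/255 ≈ 0.427451 > 0.04045 → ((0.427451+0.055)/1.055)^2.4 ≈ 0.152926
  G: 16/255 ≈ 0.062745 > 0.04045 → ((0.062745+0.055)/1.055)^2.4 ≈ 0.005182
  B: 60/255 ≈ 0.235294 > 0.04045 → ((0.235294+0.055)/1.055)^2.4 ≈ 0.045186
R_lin = 0.152926, G_lin = 0.005182, B_lin = 0.045186
L = 0.2126×R + 0.7152×G + 0.0722×B
L = 0.2126×0.152926 + 0.7152×0.005182 + 0.0722×0.045186
L ≈ 0.039480


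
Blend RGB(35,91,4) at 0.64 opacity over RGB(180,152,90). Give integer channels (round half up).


C = α×F + (1-α)×B, with 1-α = 0.36
R: 0.64×35 + 0.36×180 = 22.40 + 64.80 = 87.20 → 87
G: 0.64×91 + 0.36×152 = 58.24 + 54.72 = 112.96 → 113
B: 0.64×4 + 0.36×90 = 2.56 + 32.40 = 34.96 → 35
= RGB(87, 113, 35)


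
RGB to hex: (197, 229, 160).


R = 197 → C5 (hex)
G = 229 → E5 (hex)
B = 160 → A0 (hex)
Hex = #C5E5A0


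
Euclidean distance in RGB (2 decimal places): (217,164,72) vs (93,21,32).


d = √[(R₁-R₂)² + (G₁-G₂)² + (B₁-B₂)²]
d = √[(217-93)² + (164-21)² + (72-32)²]
d = √[15376 + 20449 + 1600]
d = √37425
d ≈ 193.46


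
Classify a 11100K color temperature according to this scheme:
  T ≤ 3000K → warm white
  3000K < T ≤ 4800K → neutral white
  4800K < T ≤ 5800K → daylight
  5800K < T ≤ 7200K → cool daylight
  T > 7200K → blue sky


Temperature: 11100K
11100K > 7200K → blue sky
Classification: blue sky


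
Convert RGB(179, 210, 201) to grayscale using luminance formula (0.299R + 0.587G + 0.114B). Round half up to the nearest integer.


Gray = 0.299×R + 0.587×G + 0.114×B
Gray = 0.299×179 + 0.587×210 + 0.114×201
Gray = 53.521 + 123.270 + 22.914
Gray = 199.705 → round half up → 200
Gray = 200


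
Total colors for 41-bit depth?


Colors = 2^bits = 2^41
= 2,199,023,255,552 colors


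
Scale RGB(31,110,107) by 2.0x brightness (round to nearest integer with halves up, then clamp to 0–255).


Multiply each channel by 2.0, round half up, clamp to [0, 255]
R: 31×2.0 = 62
G: 110×2.0 = 220
B: 107×2.0 = 214
= RGB(62, 220, 214)


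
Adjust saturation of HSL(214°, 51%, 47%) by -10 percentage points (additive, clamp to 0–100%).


Original S = 51%
Adjustment = -10 percentage points
New S = 51 + (-10) = 41
Clamp to [0, 100] → 41
= HSL(214°, 41%, 47%)


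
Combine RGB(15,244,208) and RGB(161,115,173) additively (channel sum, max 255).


Additive: each channel = min(255, C₁+C₂)
R: 15+161 = 176 → 176
G: 244+115 = 359 → 255
B: 208+173 = 381 → 255
= RGB(176, 255, 255)


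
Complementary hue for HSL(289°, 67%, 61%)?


Complement = opposite side of color wheel = hue + 180°
H' = (289 + 180) mod 360 = 109°
S and L unchanged.
= HSL(109°, 67%, 61%)


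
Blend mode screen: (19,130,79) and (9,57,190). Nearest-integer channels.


Screen: C = 255 - (255-A)×(255-B)/255, rounded to nearest integer
R: 255 - (255-19)×(255-9)/255 = 255 - 58056/255 ≈ 255 - 227.671 = 27.329 → 27
G: 255 - (255-130)×(255-57)/255 = 255 - 24750/255 ≈ 255 - 97.059 = 157.941 → 158
B: 255 - (255-79)×(255-190)/255 = 255 - 11440/255 ≈ 255 - 44.863 = 210.137 → 210
= RGB(27, 158, 210)


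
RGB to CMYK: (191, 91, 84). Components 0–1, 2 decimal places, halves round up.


R'=191/255≈0.7490, G'=91/255≈0.3569, B'=84/255≈0.3294
K = 1 - max(R',G',B') = 1 - 191/255 = 64/255 = 0.25098… → 0.25
(1-R'-K)/(1-K) simplifies to (max-R)/max with max = 191:
C = (191-191)/191 = 0/191 = 0 → 0.00
M = (191-91)/191 = 100/191 = 0.52356… → 0.52
Y = (191-84)/191 = 107/191 = 0.56020… → 0.56
= CMYK(0.00, 0.52, 0.56, 0.25)


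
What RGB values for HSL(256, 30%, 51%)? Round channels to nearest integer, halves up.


H=256°, S=0.30, L=0.51
C = (1-|2L-1|)×S = (1-|0.02|)×0.30 = 0.294
H' = H/60 = 256/60 ≈ 4.2667; X = C×(1-|H' mod 2 - 1|) = 0.0784
m = L - C/2 = 0.51 - 0.147 = 0.363
Sector ⌊H'⌋ = 4 → (R',G',B') = (0.0784, 0.0, 0.294)
RGB = ((R'+m)×255, (G'+m)×255, (B'+m)×255) = (112.557, 92.565, 167.535)
Round half up → RGB(113, 93, 168)


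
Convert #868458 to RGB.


86 → 134 (R)
84 → 132 (G)
58 → 88 (B)
= RGB(134, 132, 88)


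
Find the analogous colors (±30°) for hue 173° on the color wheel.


Base hue: 173°
Left analog: (173 - 30) mod 360 = 143°
Right analog: (173 + 30) mod 360 = 203°
Analogous hues = 143° and 203°


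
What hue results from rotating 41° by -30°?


New hue = (H + rotation) mod 360
New hue = (41 -30) mod 360
= 11 mod 360
= 11°


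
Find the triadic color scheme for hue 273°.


Triadic: equally spaced at 120° intervals
H1 = 273°
H2 = (273 + 120) mod 360 = 33°
H3 = (273 + 240) mod 360 = 153°
Triadic = 273°, 33°, 153°


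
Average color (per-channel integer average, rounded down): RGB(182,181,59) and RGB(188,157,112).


Midpoint: each channel = ⌊(C₁+C₂)/2⌋
R: ⌊(182+188)/2⌋ = 185
G: ⌊(181+157)/2⌋ = 169
B: ⌊(59+112)/2⌋ = 85
= RGB(185, 169, 85)


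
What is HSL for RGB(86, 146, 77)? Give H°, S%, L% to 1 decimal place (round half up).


Normalize: R'=86/255≈0.3373, G'=146/255≈0.5725, B'=77/255≈0.3020
Max=146/255, Min=77/255, Δ=Max-Min=69/255
L = (Max+Min)/2 = (146+77)/510 = 223/510 = 0.43725… → L = 43.7%
L ≤ 0.5 → S = Δ/(Max+Min) = 69/(146+77) = 69/223 = 0.30941… → S = 30.9%
(the 1/255 factors cancel in S and H, so raw channel differences can be used)
Max is G' → H = 60 × ((B-R)/Δ + 2) = 60 × ((77-86)/69 + 2)
  -9/69 + 2 = -0.1304… + 2 = 1.8695…
  H = 60 × 1.8695… = 112.173…° → H = 112.2°
= HSL(112.2°, 30.9%, 43.7%)


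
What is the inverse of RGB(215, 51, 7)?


Invert: (255-R, 255-G, 255-B)
R: 255-215 = 40
G: 255-51 = 204
B: 255-7 = 248
= RGB(40, 204, 248)


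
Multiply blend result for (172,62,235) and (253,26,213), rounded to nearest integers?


Multiply: C = A×B/255, rounded to nearest integer
R: 172×253/255 = 43516/255 ≈ 170.651 → 171
G: 62×26/255 = 1612/255 ≈ 6.322 → 6
B: 235×213/255 = 50055/255 ≈ 196.294 → 196
= RGB(171, 6, 196)


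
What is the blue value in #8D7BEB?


Color: #8D7BEB
R = 8D = 141
G = 7B = 123
B = EB = 235
Blue = 235


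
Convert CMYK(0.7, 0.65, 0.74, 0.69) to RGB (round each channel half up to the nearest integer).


R = 255 × (1-C) × (1-K) = 255 × 0.30 × 0.31 = 23.715 → 24
G = 255 × (1-M) × (1-K) = 255 × 0.35 × 0.31 = 27.6675 → 28
B = 255 × (1-Y) × (1-K) = 255 × 0.26 × 0.31 = 20.553 → 21
= RGB(24, 28, 21)


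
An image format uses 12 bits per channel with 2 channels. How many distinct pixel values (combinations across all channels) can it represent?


Total bits = 12 bits/channel × 2 channels = 24 bits
Distinct pixel values = 2^24
= 16,777,216 pixel values


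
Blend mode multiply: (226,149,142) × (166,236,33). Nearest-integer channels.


Multiply: C = A×B/255, rounded to nearest integer
R: 226×166/255 = 37516/255 ≈ 147.122 → 147
G: 149×236/255 = 35164/255 ≈ 137.898 → 138
B: 142×33/255 = 4686/255 ≈ 18.376 → 18
= RGB(147, 138, 18)


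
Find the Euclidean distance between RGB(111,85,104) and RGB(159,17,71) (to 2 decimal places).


d = √[(R₁-R₂)² + (G₁-G₂)² + (B₁-B₂)²]
d = √[(111-159)² + (85-17)² + (104-71)²]
d = √[2304 + 4624 + 1089]
d = √8017
d ≈ 89.54


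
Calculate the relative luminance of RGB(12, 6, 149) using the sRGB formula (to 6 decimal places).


Linearize each channel (sRGB transfer function): c = v/255; c_lin = c/12.92 if c ≤ 0.04045, else ((c+0.055)/1.055)^2.4
  R: 12/255 ≈ 0.047059 > 0.04045 → ((0.047059+0.055)/1.055)^2.4 ≈ 0.003677
  G: 6/255 ≈ 0.023529 ≤ 0.04045 → 0.023529/12.92 ≈ 0.001821
  B: 149/255 ≈ 0.584314 > 0.04045 → ((0.584314+0.055)/1.055)^2.4 ≈ 0.300544
R_lin = 0.003677, G_lin = 0.001821, B_lin = 0.300544
L = 0.2126×R + 0.7152×G + 0.0722×B
L = 0.2126×0.003677 + 0.7152×0.001821 + 0.0722×0.300544
L ≈ 0.023783


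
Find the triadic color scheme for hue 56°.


Triadic: equally spaced at 120° intervals
H1 = 56°
H2 = (56 + 120) mod 360 = 176°
H3 = (56 + 240) mod 360 = 296°
Triadic = 56°, 176°, 296°


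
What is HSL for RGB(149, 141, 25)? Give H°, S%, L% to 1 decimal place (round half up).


Normalize: R'=149/255≈0.5843, G'=141/255≈0.5529, B'=25/255≈0.0980
Max=149/255, Min=25/255, Δ=Max-Min=124/255
L = (Max+Min)/2 = (149+25)/510 = 174/510 = 0.34117… → L = 34.1%
L ≤ 0.5 → S = Δ/(Max+Min) = 124/(149+25) = 124/174 = 0.71264… → S = 71.3%
(the 1/255 factors cancel in S and H, so raw channel differences can be used)
Max is R' → H = 60 × (((G-B)/Δ) mod 6) = 60 × (((141-25)/124) mod 6)
  116/124 = 0.9354…
  H = 60 × 0.9354… = 56.129…° → H = 56.1°
= HSL(56.1°, 71.3%, 34.1%)


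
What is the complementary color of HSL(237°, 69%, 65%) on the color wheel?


Complement = opposite side of color wheel = hue + 180°
H' = (237 + 180) mod 360 = 57°
S and L unchanged.
= HSL(57°, 69%, 65%)


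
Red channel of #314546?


Color: #314546
R = 31 = 49
G = 45 = 69
B = 46 = 70
Red = 49


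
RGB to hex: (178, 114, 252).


R = 178 → B2 (hex)
G = 114 → 72 (hex)
B = 252 → FC (hex)
Hex = #B272FC


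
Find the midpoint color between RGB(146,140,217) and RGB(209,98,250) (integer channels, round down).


Midpoint: each channel = ⌊(C₁+C₂)/2⌋
R: ⌊(146+209)/2⌋ = 177
G: ⌊(140+98)/2⌋ = 119
B: ⌊(217+250)/2⌋ = 233
= RGB(177, 119, 233)


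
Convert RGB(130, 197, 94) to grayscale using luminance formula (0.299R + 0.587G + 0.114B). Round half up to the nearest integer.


Gray = 0.299×R + 0.587×G + 0.114×B
Gray = 0.299×130 + 0.587×197 + 0.114×94
Gray = 38.870 + 115.639 + 10.716
Gray = 165.225 → round half up → 165
Gray = 165


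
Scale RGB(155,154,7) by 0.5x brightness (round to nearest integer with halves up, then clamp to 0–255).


Multiply each channel by 0.5, round half up, clamp to [0, 255]
R: 155×0.5 = 77.5 → round → 78
G: 154×0.5 = 77
B: 7×0.5 = 3.5 → round → 4
= RGB(78, 77, 4)


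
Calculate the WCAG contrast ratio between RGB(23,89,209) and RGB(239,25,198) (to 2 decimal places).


Linearize each sRGB channel c=v/255: c/12.92 if c ≤ 0.04045 else ((c+0.055)/1.055)^2.4
L = 0.2126×R_lin + 0.7152×G_lin + 0.0722×B_lin
Color 1 (23,89,209):
  R=23: 23/255≈0.0902 > 0.04045 → ((0.0902+0.055)/1.055)^2.4 ≈ 0.00857
  G=89: 89/255≈0.3490 > 0.04045 → ((0.3490+0.055)/1.055)^2.4 ≈ 0.09990
  B=209: 209/255≈0.8196 > 0.04045 → ((0.8196+0.055)/1.055)^2.4 ≈ 0.63760
  L1 = 0.2126×0.00857 + 0.7152×0.09990 + 0.0722×0.63760 ≈ 0.11930
Color 2 (239,25,198):
  R=239: 239/255≈0.9373 > 0.04045 → ((0.9373+0.055)/1.055)^2.4 ≈ 0.86316
  G=25: 25/255≈0.0980 > 0.04045 → ((0.0980+0.055)/1.055)^2.4 ≈ 0.00972
  B=198: 198/255≈0.7765 > 0.04045 → ((0.7765+0.055)/1.055)^2.4 ≈ 0.56471
  L2 = 0.2126×0.86316 + 0.7152×0.00972 + 0.0722×0.56471 ≈ 0.23123
Lighter = 0.23123, Darker = 0.11930
Ratio = (L_lighter + 0.05) / (L_darker + 0.05)
Ratio = (0.23123 + 0.05) / (0.11930 + 0.05) = 0.28123 / 0.16930 ≈ 1.6611
Ratio ≈ 1.66:1


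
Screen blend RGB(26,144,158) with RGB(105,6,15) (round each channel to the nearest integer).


Screen: C = 255 - (255-A)×(255-B)/255, rounded to nearest integer
R: 255 - (255-26)×(255-105)/255 = 255 - 34350/255 ≈ 255 - 134.706 = 120.294 → 120
G: 255 - (255-144)×(255-6)/255 = 255 - 27639/255 ≈ 255 - 108.388 = 146.612 → 147
B: 255 - (255-158)×(255-15)/255 = 255 - 23280/255 ≈ 255 - 91.294 = 163.706 → 164
= RGB(120, 147, 164)


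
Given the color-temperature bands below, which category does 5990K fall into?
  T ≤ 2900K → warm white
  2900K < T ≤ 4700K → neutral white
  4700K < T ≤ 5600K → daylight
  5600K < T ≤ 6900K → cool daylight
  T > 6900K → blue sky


Temperature: 5990K
5600K < 5990K ≤ 6900K → cool daylight
Classification: cool daylight


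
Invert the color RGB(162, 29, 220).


Invert: (255-R, 255-G, 255-B)
R: 255-162 = 93
G: 255-29 = 226
B: 255-220 = 35
= RGB(93, 226, 35)


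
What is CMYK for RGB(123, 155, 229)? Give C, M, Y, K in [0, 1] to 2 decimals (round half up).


R'=123/255≈0.4824, G'=155/255≈0.6078, B'=229/255≈0.8980
K = 1 - max(R',G',B') = 1 - 229/255 = 26/255 = 0.10196… → 0.10
(1-R'-K)/(1-K) simplifies to (max-R)/max with max = 229:
C = (229-123)/229 = 106/229 = 0.46288… → 0.46
M = (229-155)/229 = 74/229 = 0.32314… → 0.32
Y = (229-229)/229 = 0/229 = 0 → 0.00
= CMYK(0.46, 0.32, 0.00, 0.10)


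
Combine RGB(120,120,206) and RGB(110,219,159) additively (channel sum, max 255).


Additive: each channel = min(255, C₁+C₂)
R: 120+110 = 230 → 230
G: 120+219 = 339 → 255
B: 206+159 = 365 → 255
= RGB(230, 255, 255)


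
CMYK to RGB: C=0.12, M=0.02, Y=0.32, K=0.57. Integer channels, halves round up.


R = 255 × (1-C) × (1-K) = 255 × 0.88 × 0.43 = 96.492 → 96
G = 255 × (1-M) × (1-K) = 255 × 0.98 × 0.43 = 107.457 → 107
B = 255 × (1-Y) × (1-K) = 255 × 0.68 × 0.43 = 74.562 → 75
= RGB(96, 107, 75)


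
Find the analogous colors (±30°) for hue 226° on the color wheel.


Base hue: 226°
Left analog: (226 - 30) mod 360 = 196°
Right analog: (226 + 30) mod 360 = 256°
Analogous hues = 196° and 256°


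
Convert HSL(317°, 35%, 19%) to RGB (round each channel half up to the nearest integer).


H=317°, S=0.35, L=0.19
C = (1-|2L-1|)×S = (1-|-0.62|)×0.35 = 0.133
H' = H/60 = 317/60 ≈ 5.2833; X = C×(1-|H' mod 2 - 1|) ≈ 0.0953
m = L - C/2 = 0.19 - 0.0665 = 0.1235
Sector ⌊H'⌋ = 5 → (R',G',B') = (0.133, 0.0, ≈0.0953)
RGB = ((R'+m)×255, (G'+m)×255, (B'+m)×255) = (65.4075, 31.4925, 55.79825)
Round half up → RGB(65, 31, 56)


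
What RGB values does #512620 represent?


51 → 81 (R)
26 → 38 (G)
20 → 32 (B)
= RGB(81, 38, 32)


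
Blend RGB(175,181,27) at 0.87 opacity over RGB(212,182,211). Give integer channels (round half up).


C = α×F + (1-α)×B, with 1-α = 0.13
R: 0.87×175 + 0.13×212 = 152.25 + 27.56 = 179.81 → 180
G: 0.87×181 + 0.13×182 = 157.47 + 23.66 = 181.13 → 181
B: 0.87×27 + 0.13×211 = 23.49 + 27.43 = 50.92 → 51
= RGB(180, 181, 51)


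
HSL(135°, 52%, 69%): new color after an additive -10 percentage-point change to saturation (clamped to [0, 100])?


Original S = 52%
Adjustment = -10 percentage points
New S = 52 + (-10) = 42
Clamp to [0, 100] → 42
= HSL(135°, 42%, 69%)


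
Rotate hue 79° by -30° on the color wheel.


New hue = (H + rotation) mod 360
New hue = (79 -30) mod 360
= 49 mod 360
= 49°


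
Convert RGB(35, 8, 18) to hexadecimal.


R = 35 → 23 (hex)
G = 8 → 08 (hex)
B = 18 → 12 (hex)
Hex = #230812


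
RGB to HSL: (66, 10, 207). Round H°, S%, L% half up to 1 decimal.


Normalize: R'=66/255≈0.2588, G'=10/255≈0.0392, B'=207/255≈0.8118
Max=207/255, Min=10/255, Δ=Max-Min=197/255
L = (Max+Min)/2 = (207+10)/510 = 217/510 = 0.42549… → L = 42.5%
L ≤ 0.5 → S = Δ/(Max+Min) = 197/(207+10) = 197/217 = 0.90783… → S = 90.8%
(the 1/255 factors cancel in S and H, so raw channel differences can be used)
Max is B' → H = 60 × ((R-G)/Δ + 4) = 60 × ((66-10)/197 + 4)
  56/197 + 4 = 0.2842… + 4 = 4.2842…
  H = 60 × 4.2842… = 257.055…° → H = 257.1°
= HSL(257.1°, 90.8%, 42.5%)


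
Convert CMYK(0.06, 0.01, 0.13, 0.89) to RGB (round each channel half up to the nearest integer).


R = 255 × (1-C) × (1-K) = 255 × 0.94 × 0.11 = 26.367 → 26
G = 255 × (1-M) × (1-K) = 255 × 0.99 × 0.11 = 27.7695 → 28
B = 255 × (1-Y) × (1-K) = 255 × 0.87 × 0.11 = 24.4035 → 24
= RGB(26, 28, 24)


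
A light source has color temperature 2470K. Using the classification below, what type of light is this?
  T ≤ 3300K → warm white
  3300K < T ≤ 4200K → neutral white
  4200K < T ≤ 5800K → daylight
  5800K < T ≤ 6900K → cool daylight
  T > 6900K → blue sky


Temperature: 2470K
2470K ≤ 3300K → warm white
Classification: warm white


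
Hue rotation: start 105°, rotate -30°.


New hue = (H + rotation) mod 360
New hue = (105 -30) mod 360
= 75 mod 360
= 75°


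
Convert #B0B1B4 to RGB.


B0 → 176 (R)
B1 → 177 (G)
B4 → 180 (B)
= RGB(176, 177, 180)


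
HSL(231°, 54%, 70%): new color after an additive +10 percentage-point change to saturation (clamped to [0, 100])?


Original S = 54%
Adjustment = +10 percentage points
New S = 54 + (10) = 64
Clamp to [0, 100] → 64
= HSL(231°, 64%, 70%)


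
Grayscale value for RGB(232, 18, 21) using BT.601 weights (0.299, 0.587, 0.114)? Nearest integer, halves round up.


Gray = 0.299×R + 0.587×G + 0.114×B
Gray = 0.299×232 + 0.587×18 + 0.114×21
Gray = 69.368 + 10.566 + 2.394
Gray = 82.328 → round half up → 82
Gray = 82


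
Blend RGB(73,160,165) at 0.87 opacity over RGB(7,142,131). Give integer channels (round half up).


C = α×F + (1-α)×B, with 1-α = 0.13
R: 0.87×73 + 0.13×7 = 63.51 + 0.91 = 64.42 → 64
G: 0.87×160 + 0.13×142 = 139.20 + 18.46 = 157.66 → 158
B: 0.87×165 + 0.13×131 = 143.55 + 17.03 = 160.58 → 161
= RGB(64, 158, 161)


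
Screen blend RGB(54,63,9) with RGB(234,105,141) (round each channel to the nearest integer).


Screen: C = 255 - (255-A)×(255-B)/255, rounded to nearest integer
R: 255 - (255-54)×(255-234)/255 = 255 - 4221/255 ≈ 255 - 16.553 = 238.447 → 238
G: 255 - (255-63)×(255-105)/255 = 255 - 28800/255 ≈ 255 - 112.941 = 142.059 → 142
B: 255 - (255-9)×(255-141)/255 = 255 - 28044/255 ≈ 255 - 109.976 = 145.024 → 145
= RGB(238, 142, 145)


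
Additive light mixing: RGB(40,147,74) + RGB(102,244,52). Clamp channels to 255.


Additive: each channel = min(255, C₁+C₂)
R: 40+102 = 142 → 142
G: 147+244 = 391 → 255
B: 74+52 = 126 → 126
= RGB(142, 255, 126)


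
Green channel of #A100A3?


Color: #A100A3
R = A1 = 161
G = 00 = 0
B = A3 = 163
Green = 0


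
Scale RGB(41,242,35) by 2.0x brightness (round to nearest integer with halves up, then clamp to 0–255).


Multiply each channel by 2.0, round half up, clamp to [0, 255]
R: 41×2.0 = 82
G: 242×2.0 = 484 → clamp → 255
B: 35×2.0 = 70
= RGB(82, 255, 70)


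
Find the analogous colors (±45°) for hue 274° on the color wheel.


Base hue: 274°
Left analog: (274 - 45) mod 360 = 229°
Right analog: (274 + 45) mod 360 = 319°
Analogous hues = 229° and 319°


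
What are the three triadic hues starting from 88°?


Triadic: equally spaced at 120° intervals
H1 = 88°
H2 = (88 + 120) mod 360 = 208°
H3 = (88 + 240) mod 360 = 328°
Triadic = 88°, 208°, 328°


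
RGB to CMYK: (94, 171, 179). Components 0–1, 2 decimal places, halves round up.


R'=94/255≈0.3686, G'=171/255≈0.6706, B'=179/255≈0.7020
K = 1 - max(R',G',B') = 1 - 179/255 = 76/255 = 0.29803… → 0.30
(1-R'-K)/(1-K) simplifies to (max-R)/max with max = 179:
C = (179-94)/179 = 85/179 = 0.47486… → 0.47
M = (179-171)/179 = 8/179 = 0.04469… → 0.04
Y = (179-179)/179 = 0/179 = 0 → 0.00
= CMYK(0.47, 0.04, 0.00, 0.30)


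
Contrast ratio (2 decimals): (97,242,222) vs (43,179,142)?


Linearize each sRGB channel c=v/255: c/12.92 if c ≤ 0.04045 else ((c+0.055)/1.055)^2.4
L = 0.2126×R_lin + 0.7152×G_lin + 0.0722×B_lin
Color 1 (97,242,222):
  R=97: 97/255≈0.3804 > 0.04045 → ((0.3804+0.055)/1.055)^2.4 ≈ 0.11954
  G=242: 242/255≈0.9490 > 0.04045 → ((0.9490+0.055)/1.055)^2.4 ≈ 0.88792
  B=222: 222/255≈0.8706 > 0.04045 → ((0.8706+0.055)/1.055)^2.4 ≈ 0.73046
  L1 = 0.2126×0.11954 + 0.7152×0.88792 + 0.0722×0.73046 ≈ 0.71320
Color 2 (43,179,142):
  R=43: 43/255≈0.1686 > 0.04045 → ((0.1686+0.055)/1.055)^2.4 ≈ 0.02416
  G=179: 179/255≈0.7020 > 0.04045 → ((0.7020+0.055)/1.055)^2.4 ≈ 0.45079
  B=142: 142/255≈0.5569 > 0.04045 → ((0.5569+0.055)/1.055)^2.4 ≈ 0.27050
  L2 = 0.2126×0.02416 + 0.7152×0.45079 + 0.0722×0.27050 ≈ 0.34707
Lighter = 0.71320, Darker = 0.34707
Ratio = (L_lighter + 0.05) / (L_darker + 0.05)
Ratio = (0.71320 + 0.05) / (0.34707 + 0.05) = 0.76320 / 0.39707 ≈ 1.9221
Ratio ≈ 1.92:1


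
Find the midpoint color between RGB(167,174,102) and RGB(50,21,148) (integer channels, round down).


Midpoint: each channel = ⌊(C₁+C₂)/2⌋
R: ⌊(167+50)/2⌋ = 108
G: ⌊(174+21)/2⌋ = 97
B: ⌊(102+148)/2⌋ = 125
= RGB(108, 97, 125)


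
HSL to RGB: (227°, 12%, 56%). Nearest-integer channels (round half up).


H=227°, S=0.12, L=0.56
C = (1-|2L-1|)×S = (1-|0.12|)×0.12 = 0.1056
H' = H/60 = 227/60 ≈ 3.7833; X = C×(1-|H' mod 2 - 1|) = 0.02288
m = L - C/2 = 0.56 - 0.0528 = 0.5072
Sector ⌊H'⌋ = 3 → (R',G',B') = (0.0, 0.02288, 0.1056)
RGB = ((R'+m)×255, (G'+m)×255, (B'+m)×255) = (129.336, 135.1704, 156.264)
Round half up → RGB(129, 135, 156)


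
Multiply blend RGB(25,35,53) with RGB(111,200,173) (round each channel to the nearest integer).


Multiply: C = A×B/255, rounded to nearest integer
R: 25×111/255 = 2775/255 ≈ 10.882 → 11
G: 35×200/255 = 7000/255 ≈ 27.451 → 27
B: 53×173/255 = 9169/255 ≈ 35.957 → 36
= RGB(11, 27, 36)


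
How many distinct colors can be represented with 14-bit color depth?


Colors = 2^bits = 2^14
= 16,384 colors


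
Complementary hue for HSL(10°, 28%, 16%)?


Complement = opposite side of color wheel = hue + 180°
H' = (10 + 180) mod 360 = 190°
S and L unchanged.
= HSL(190°, 28%, 16%)


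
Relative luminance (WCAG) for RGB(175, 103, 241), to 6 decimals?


Linearize each channel (sRGB transfer function): c = v/255; c_lin = c/12.92 if c ≤ 0.04045, else ((c+0.055)/1.055)^2.4
  R: 175/255 ≈ 0.686275 > 0.04045 → ((0.686275+0.055)/1.055)^2.4 ≈ 0.428690
  G: 103/255 ≈ 0.403922 > 0.04045 → ((0.403922+0.055)/1.055)^2.4 ≈ 0.135633
  B: 241/255 ≈ 0.945098 > 0.04045 → ((0.945098+0.055)/1.055)^2.4 ≈ 0.879622
R_lin = 0.428690, G_lin = 0.135633, B_lin = 0.879622
L = 0.2126×R + 0.7152×G + 0.0722×B
L = 0.2126×0.428690 + 0.7152×0.135633 + 0.0722×0.879622
L ≈ 0.251653


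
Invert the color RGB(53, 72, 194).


Invert: (255-R, 255-G, 255-B)
R: 255-53 = 202
G: 255-72 = 183
B: 255-194 = 61
= RGB(202, 183, 61)


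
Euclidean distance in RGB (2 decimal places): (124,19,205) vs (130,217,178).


d = √[(R₁-R₂)² + (G₁-G₂)² + (B₁-B₂)²]
d = √[(124-130)² + (19-217)² + (205-178)²]
d = √[36 + 39204 + 729]
d = √39969
d ≈ 199.92


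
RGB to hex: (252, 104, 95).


R = 252 → FC (hex)
G = 104 → 68 (hex)
B = 95 → 5F (hex)
Hex = #FC685F


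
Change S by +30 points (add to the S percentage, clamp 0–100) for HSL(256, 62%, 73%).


Original S = 62%
Adjustment = +30 percentage points
New S = 62 + (30) = 92
Clamp to [0, 100] → 92
= HSL(256°, 92%, 73%)


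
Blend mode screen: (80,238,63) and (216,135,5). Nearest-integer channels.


Screen: C = 255 - (255-A)×(255-B)/255, rounded to nearest integer
R: 255 - (255-80)×(255-216)/255 = 255 - 6825/255 ≈ 255 - 26.765 = 228.235 → 228
G: 255 - (255-238)×(255-135)/255 = 255 - 2040/255 ≈ 255 - 8.000 = 247.000 → 247
B: 255 - (255-63)×(255-5)/255 = 255 - 48000/255 ≈ 255 - 188.235 = 66.765 → 67
= RGB(228, 247, 67)


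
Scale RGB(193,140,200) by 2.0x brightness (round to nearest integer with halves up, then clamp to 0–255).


Multiply each channel by 2.0, round half up, clamp to [0, 255]
R: 193×2.0 = 386 → clamp → 255
G: 140×2.0 = 280 → clamp → 255
B: 200×2.0 = 400 → clamp → 255
= RGB(255, 255, 255)


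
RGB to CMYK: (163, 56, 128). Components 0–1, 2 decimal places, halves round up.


R'=163/255≈0.6392, G'=56/255≈0.2196, B'=128/255≈0.5020
K = 1 - max(R',G',B') = 1 - 163/255 = 92/255 = 0.36078… → 0.36
(1-R'-K)/(1-K) simplifies to (max-R)/max with max = 163:
C = (163-163)/163 = 0/163 = 0 → 0.00
M = (163-56)/163 = 107/163 = 0.65644… → 0.66
Y = (163-128)/163 = 35/163 = 0.21472… → 0.21
= CMYK(0.00, 0.66, 0.21, 0.36)


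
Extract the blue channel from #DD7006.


Color: #DD7006
R = DD = 221
G = 70 = 112
B = 06 = 6
Blue = 6


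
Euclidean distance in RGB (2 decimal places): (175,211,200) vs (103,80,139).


d = √[(R₁-R₂)² + (G₁-G₂)² + (B₁-B₂)²]
d = √[(175-103)² + (211-80)² + (200-139)²]
d = √[5184 + 17161 + 3721]
d = √26066
d ≈ 161.45


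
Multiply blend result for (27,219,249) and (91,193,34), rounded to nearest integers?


Multiply: C = A×B/255, rounded to nearest integer
R: 27×91/255 = 2457/255 ≈ 9.635 → 10
G: 219×193/255 = 42267/255 ≈ 165.753 → 166
B: 249×34/255 = 8466/255 ≈ 33.200 → 33
= RGB(10, 166, 33)


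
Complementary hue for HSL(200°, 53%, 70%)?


Complement = opposite side of color wheel = hue + 180°
H' = (200 + 180) mod 360 = 20°
S and L unchanged.
= HSL(20°, 53%, 70%)


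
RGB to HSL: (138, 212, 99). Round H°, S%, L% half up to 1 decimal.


Normalize: R'=138/255≈0.5412, G'=212/255≈0.8314, B'=99/255≈0.3882
Max=212/255, Min=99/255, Δ=Max-Min=113/255
L = (Max+Min)/2 = (212+99)/510 = 311/510 = 0.60980… → L = 61.0%
L > 0.5 → S = Δ/(2-Max-Min) = 113/(510-212-99) = 113/199 = 0.56783… → S = 56.8%
(the 1/255 factors cancel in S and H, so raw channel differences can be used)
Max is G' → H = 60 × ((B-R)/Δ + 2) = 60 × ((99-138)/113 + 2)
  -39/113 + 2 = -0.3451… + 2 = 1.6548…
  H = 60 × 1.6548… = 99.292…° → H = 99.3°
= HSL(99.3°, 56.8%, 61.0%)


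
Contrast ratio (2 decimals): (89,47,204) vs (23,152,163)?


Linearize each sRGB channel c=v/255: c/12.92 if c ≤ 0.04045 else ((c+0.055)/1.055)^2.4
L = 0.2126×R_lin + 0.7152×G_lin + 0.0722×B_lin
Color 1 (89,47,204):
  R=89: 89/255≈0.3490 > 0.04045 → ((0.3490+0.055)/1.055)^2.4 ≈ 0.09990
  G=47: 47/255≈0.1843 > 0.04045 → ((0.1843+0.055)/1.055)^2.4 ≈ 0.02843
  B=204: 204/255≈0.8000 > 0.04045 → ((0.8000+0.055)/1.055)^2.4 ≈ 0.60383
  L1 = 0.2126×0.09990 + 0.7152×0.02843 + 0.0722×0.60383 ≈ 0.08517
Color 2 (23,152,163):
  R=23: 23/255≈0.0902 > 0.04045 → ((0.0902+0.055)/1.055)^2.4 ≈ 0.00857
  G=152: 152/255≈0.5961 > 0.04045 → ((0.5961+0.055)/1.055)^2.4 ≈ 0.31399
  B=163: 163/255≈0.6392 > 0.04045 → ((0.6392+0.055)/1.055)^2.4 ≈ 0.36625
  L2 = 0.2126×0.00857 + 0.7152×0.31399 + 0.0722×0.36625 ≈ 0.25283
Lighter = 0.25283, Darker = 0.08517
Ratio = (L_lighter + 0.05) / (L_darker + 0.05)
Ratio = (0.25283 + 0.05) / (0.08517 + 0.05) = 0.30283 / 0.13517 ≈ 2.2404
Ratio ≈ 2.24:1


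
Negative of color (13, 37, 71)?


Invert: (255-R, 255-G, 255-B)
R: 255-13 = 242
G: 255-37 = 218
B: 255-71 = 184
= RGB(242, 218, 184)


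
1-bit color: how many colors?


Colors = 2^bits = 2^1
= 2 colors


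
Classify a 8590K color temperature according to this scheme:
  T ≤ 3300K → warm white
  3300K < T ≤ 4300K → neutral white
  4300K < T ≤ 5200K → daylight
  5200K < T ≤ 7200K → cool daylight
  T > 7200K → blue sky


Temperature: 8590K
8590K > 7200K → blue sky
Classification: blue sky


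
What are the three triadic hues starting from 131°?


Triadic: equally spaced at 120° intervals
H1 = 131°
H2 = (131 + 120) mod 360 = 251°
H3 = (131 + 240) mod 360 = 11°
Triadic = 131°, 251°, 11°


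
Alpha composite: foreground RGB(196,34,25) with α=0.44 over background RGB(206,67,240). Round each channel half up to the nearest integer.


C = α×F + (1-α)×B, with 1-α = 0.56
R: 0.44×196 + 0.56×206 = 86.24 + 115.36 = 201.60 → 202
G: 0.44×34 + 0.56×67 = 14.96 + 37.52 = 52.48 → 52
B: 0.44×25 + 0.56×240 = 11.00 + 134.40 = 145.40 → 145
= RGB(202, 52, 145)


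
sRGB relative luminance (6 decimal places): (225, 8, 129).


Linearize each channel (sRGB transfer function): c = v/255; c_lin = c/12.92 if c ≤ 0.04045, else ((c+0.055)/1.055)^2.4
  R: 225/255 ≈ 0.882353 > 0.04045 → ((0.882353+0.055)/1.055)^2.4 ≈ 0.752942
  G: 8/255 ≈ 0.031373 ≤ 0.04045 → 0.031373/12.92 ≈ 0.002428
  B: 129/255 ≈ 0.505882 > 0.04045 → ((0.505882+0.055)/1.055)^2.4 ≈ 0.219526
R_lin = 0.752942, G_lin = 0.002428, B_lin = 0.219526
L = 0.2126×R + 0.7152×G + 0.0722×B
L = 0.2126×0.752942 + 0.7152×0.002428 + 0.0722×0.219526
L ≈ 0.177662


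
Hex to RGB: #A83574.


A8 → 168 (R)
35 → 53 (G)
74 → 116 (B)
= RGB(168, 53, 116)


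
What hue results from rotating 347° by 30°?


New hue = (H + rotation) mod 360
New hue = (347 + 30) mod 360
= 377 mod 360
= 17°


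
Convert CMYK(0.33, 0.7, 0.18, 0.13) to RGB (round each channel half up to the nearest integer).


R = 255 × (1-C) × (1-K) = 255 × 0.67 × 0.87 = 148.6395 → 149
G = 255 × (1-M) × (1-K) = 255 × 0.30 × 0.87 = 66.555 → 67
B = 255 × (1-Y) × (1-K) = 255 × 0.82 × 0.87 = 181.917 → 182
= RGB(149, 67, 182)


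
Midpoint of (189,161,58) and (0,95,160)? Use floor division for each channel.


Midpoint: each channel = ⌊(C₁+C₂)/2⌋
R: ⌊(189+0)/2⌋ = 94
G: ⌊(161+95)/2⌋ = 128
B: ⌊(58+160)/2⌋ = 109
= RGB(94, 128, 109)


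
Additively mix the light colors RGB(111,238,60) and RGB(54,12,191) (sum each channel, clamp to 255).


Additive: each channel = min(255, C₁+C₂)
R: 111+54 = 165 → 165
G: 238+12 = 250 → 250
B: 60+191 = 251 → 251
= RGB(165, 250, 251)


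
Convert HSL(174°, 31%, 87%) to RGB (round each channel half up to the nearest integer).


H=174°, S=0.31, L=0.87
C = (1-|2L-1|)×S = (1-|0.74|)×0.31 = 0.0806
H' = H/60 = 174/60 ≈ 2.9000; X = C×(1-|H' mod 2 - 1|) = 0.07254
m = L - C/2 = 0.87 - 0.0403 = 0.8297
Sector ⌊H'⌋ = 2 → (R',G',B') = (0.0, 0.0806, 0.07254)
RGB = ((R'+m)×255, (G'+m)×255, (B'+m)×255) = (211.5735, 232.1265, 230.0712)
Round half up → RGB(212, 232, 230)


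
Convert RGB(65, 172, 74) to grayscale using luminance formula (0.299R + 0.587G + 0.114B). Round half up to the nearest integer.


Gray = 0.299×R + 0.587×G + 0.114×B
Gray = 0.299×65 + 0.587×172 + 0.114×74
Gray = 19.435 + 100.964 + 8.436
Gray = 128.835 → round half up → 129
Gray = 129


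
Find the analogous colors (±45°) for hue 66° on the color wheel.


Base hue: 66°
Left analog: (66 - 45) mod 360 = 21°
Right analog: (66 + 45) mod 360 = 111°
Analogous hues = 21° and 111°


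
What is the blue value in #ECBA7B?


Color: #ECBA7B
R = EC = 236
G = BA = 186
B = 7B = 123
Blue = 123


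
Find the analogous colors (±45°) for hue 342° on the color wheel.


Base hue: 342°
Left analog: (342 - 45) mod 360 = 297°
Right analog: (342 + 45) mod 360 = 27°
Analogous hues = 297° and 27°


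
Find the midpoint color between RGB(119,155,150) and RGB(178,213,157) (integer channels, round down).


Midpoint: each channel = ⌊(C₁+C₂)/2⌋
R: ⌊(119+178)/2⌋ = 148
G: ⌊(155+213)/2⌋ = 184
B: ⌊(150+157)/2⌋ = 153
= RGB(148, 184, 153)


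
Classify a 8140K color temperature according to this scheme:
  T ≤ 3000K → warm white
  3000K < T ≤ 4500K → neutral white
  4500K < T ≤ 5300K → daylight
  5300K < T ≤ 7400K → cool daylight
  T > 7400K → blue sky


Temperature: 8140K
8140K > 7400K → blue sky
Classification: blue sky
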